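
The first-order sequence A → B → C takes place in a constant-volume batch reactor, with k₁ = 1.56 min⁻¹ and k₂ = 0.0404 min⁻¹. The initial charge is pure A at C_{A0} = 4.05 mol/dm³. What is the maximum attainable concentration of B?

At the optimum, C_{B,max}/C_{A0} = (k₁/k₂)^[k₂/(k₂−k₁)].
= (1.56/0.0404)^(0.0404/(0.0404−1.56)) = (38.61)^(-0.02659) = 0.9074.
C_{B,max} = 0.9074×4.05 = 3.68 mol/dm³.

3.68 mol/dm³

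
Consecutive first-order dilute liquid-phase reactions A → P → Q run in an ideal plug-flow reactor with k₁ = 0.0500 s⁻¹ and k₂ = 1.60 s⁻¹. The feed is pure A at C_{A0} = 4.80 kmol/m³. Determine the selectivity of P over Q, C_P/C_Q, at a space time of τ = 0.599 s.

1.79

The intermediate concentration in a first-order A→B→C sequence is C_P = k₁C_{A0}(e^(−k₁τ) − e^(−k₂τ))/(k₂−k₁).
e^(−k₁τ) = e^(−0.0500×0.599) = e^(−0.02995) = 0.9705; e^(−k₂τ) = e^(−0.9584) = 0.3835.
C_P = 0.0500×4.80/(1.60−0.0500) × (0.9705−0.3835) = 0.1548×0.5870 = 0.09089 kmol/m³.
C_A = C_{A0}e^(−k₁τ) = 4.658 kmol/m³, so C_Q = C_{A0}−C_A−C_P = 0.05074 kmol/m³; C_P/C_Q = 1.79.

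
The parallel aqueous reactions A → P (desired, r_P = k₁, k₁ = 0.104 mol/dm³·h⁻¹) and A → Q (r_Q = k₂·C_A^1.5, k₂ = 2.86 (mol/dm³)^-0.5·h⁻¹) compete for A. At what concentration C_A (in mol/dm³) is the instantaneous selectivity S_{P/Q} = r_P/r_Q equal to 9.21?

0.0250 mol/dm³

S_{P/Q} = (k₁/k₂)·C_A^-1.5 ⇒ C_A = (S·k₂/k₁)^(1/(-1.5)).
= (9.21×2.86/0.104)^(-0.6667) = (253.3)^(-0.6667) = 0.0250 mol/dm³.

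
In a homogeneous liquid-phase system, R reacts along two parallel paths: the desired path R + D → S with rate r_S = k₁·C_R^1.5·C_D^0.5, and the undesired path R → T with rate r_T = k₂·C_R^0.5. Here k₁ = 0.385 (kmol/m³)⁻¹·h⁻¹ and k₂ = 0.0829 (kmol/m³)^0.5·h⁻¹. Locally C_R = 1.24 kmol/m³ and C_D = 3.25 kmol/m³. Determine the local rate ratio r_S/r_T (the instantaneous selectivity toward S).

10.4

S_{S/T} = r_S/r_T = (k₁·C_R^1.5·C_D^0.5)/(k₂·C_R^0.5) = (k₁/k₂)·C_R·C_D^0.5.
= (0.385×1.240^1.5×3.250^0.5) / (0.0829×1.240^0.5) = 0.9584/0.09231 = 10.4.
Since the desired path is higher order in R, keeping C_R high (PFR or concentrated feed) favours S.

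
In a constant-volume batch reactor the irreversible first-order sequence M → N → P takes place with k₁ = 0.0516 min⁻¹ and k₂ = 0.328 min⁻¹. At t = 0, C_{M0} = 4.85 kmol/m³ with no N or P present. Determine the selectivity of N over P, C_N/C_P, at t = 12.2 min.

0.259

For first-order series with pure M initially, C_N(t) = k₁C_{M0}/(k₂−k₁)·(e^(−k₁t) − e^(−k₂t)).
e^(−k₁t) = e^(−0.0516×12.2) = e^(−0.6295) = 0.5328; e^(−k₂t) = e^(−4.002) = 0.01829.
C_N = 0.0516×4.85/(0.328−0.0516) × (0.5328−0.01829) = 0.9054×0.5146 = 0.4659 kmol/m³.
C_M = C_{M0}e^(−k₁t) = 2.584 kmol/m³, so C_P = C_{M0}−C_M−C_N = 1.800 kmol/m³; C_N/C_P = 0.259.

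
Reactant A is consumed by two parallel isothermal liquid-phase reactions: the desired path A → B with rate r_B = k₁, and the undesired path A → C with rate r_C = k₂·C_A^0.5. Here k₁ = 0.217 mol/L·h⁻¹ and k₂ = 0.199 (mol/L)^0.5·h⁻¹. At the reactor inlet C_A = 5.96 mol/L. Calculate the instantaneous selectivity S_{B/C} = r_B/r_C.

S_{B/C} = r_B/r_C = (k₁)/(k₂·C_A^0.5) = (k₁/k₂)·C_A^-0.5.
= (0.217) / (0.199×5.960^0.5) = 0.2170/0.4858 = 0.447.

0.447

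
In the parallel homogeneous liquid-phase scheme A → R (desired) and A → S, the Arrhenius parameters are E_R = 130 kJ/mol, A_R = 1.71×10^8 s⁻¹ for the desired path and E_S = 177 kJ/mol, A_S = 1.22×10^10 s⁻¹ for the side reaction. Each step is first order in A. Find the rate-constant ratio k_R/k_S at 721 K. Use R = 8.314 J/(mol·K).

35.6

Since both paths have the same order in A, the concentration cancels and S_{R/S} = k_R/k_S = (A_R/A_S)·exp[(E_S−E_R)/(RT)].
(E_S−E_R)/(RT) = (177−130)×10³/(8.314×721) = 47000/5994 = 7.841.
k_R/k_S = (1.71×10^8/1.22×10^10)·exp(7.841) = 0.01402 × 2542 = 35.6.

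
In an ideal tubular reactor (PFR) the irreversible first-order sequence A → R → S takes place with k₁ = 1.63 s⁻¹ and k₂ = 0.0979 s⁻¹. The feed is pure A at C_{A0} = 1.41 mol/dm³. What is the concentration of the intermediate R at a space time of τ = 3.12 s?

Solving the coupled first-order balances gives C_R(τ) = [k₁/(k₂−k₁)]·C_{A0}·(e^(−k₁τ) − e^(−k₂τ)).
e^(−k₁τ) = e^(−1.63×3.12) = e^(−5.086) = 0.006185; e^(−k₂τ) = e^(−0.3054) = 0.7368.
C_R = 1.63×1.41/(0.0979−1.63) × (0.006185−0.7368) = (-1.500)×(-0.7306) = 1.096 mol/dm³.

1.10 mol/dm³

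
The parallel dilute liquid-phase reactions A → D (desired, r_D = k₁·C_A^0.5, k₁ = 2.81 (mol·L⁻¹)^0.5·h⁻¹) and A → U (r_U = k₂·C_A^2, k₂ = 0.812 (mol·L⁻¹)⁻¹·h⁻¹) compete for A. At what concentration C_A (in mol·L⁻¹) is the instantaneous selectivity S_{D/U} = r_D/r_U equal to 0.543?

3.44 mol·L⁻¹

S_{D/U} = (k₁/k₂)·C_A^-1.5 ⇒ C_A = (S·k₂/k₁)^(1/(-1.5)).
= (0.543×0.812/2.81)^(-0.6667) = (0.1569)^(-0.6667) = 3.44 mol·L⁻¹.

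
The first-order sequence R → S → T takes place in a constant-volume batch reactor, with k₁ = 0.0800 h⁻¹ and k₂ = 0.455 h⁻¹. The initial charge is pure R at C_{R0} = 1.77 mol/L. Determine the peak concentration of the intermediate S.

0.215 mol/L

Evaluating C_S at t_opt = ln(k₂/k₁)/(k₂−k₁) gives C_{S,max}/C_{R0} = (k₁/k₂)^[k₂/(k₂−k₁)].
= (0.0800/0.455)^(0.455/(0.455−0.0800)) = (0.1758)^(1.213) = 0.1213.
C_{S,max} = 0.1213×1.77 = 0.215 mol/L.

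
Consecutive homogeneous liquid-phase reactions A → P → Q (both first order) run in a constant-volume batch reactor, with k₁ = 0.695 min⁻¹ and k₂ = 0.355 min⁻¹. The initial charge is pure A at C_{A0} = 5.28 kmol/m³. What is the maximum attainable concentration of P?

2.62 kmol/m³

At the optimum, C_{P,max}/C_{A0} = (k₁/k₂)^[k₂/(k₂−k₁)].
= (0.695/0.355)^(0.355/(0.355−0.695)) = (1.958)^(-1.044) = 0.4959.
C_{P,max} = 0.4959×5.28 = 2.62 kmol/m³.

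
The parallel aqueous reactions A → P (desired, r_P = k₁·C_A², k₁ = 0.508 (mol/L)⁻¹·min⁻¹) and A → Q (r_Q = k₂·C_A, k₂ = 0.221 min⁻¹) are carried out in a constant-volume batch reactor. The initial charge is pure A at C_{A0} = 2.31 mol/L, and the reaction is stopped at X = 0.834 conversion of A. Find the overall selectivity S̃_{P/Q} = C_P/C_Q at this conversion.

C_A = C_{A0}(1−X) = 0.3835 mol/L.
Along a PFR/batch, dC_Q/dC_A = −r_Q/(r_P+r_Q) = −k₂/(k₂+k₁·C_A).
Integrating from C_{A0} to C_A: C_Q = (0.221/0.508)·ln[(0.221+0.508·2.31)/(0.221+0.508·0.383)] = 0.4350·ln(1.394/0.4158) = 0.5264 mol/L.
Then C_P = (C_{A0}−C_A) − C_Q = 1.927 − 0.5264 = 1.400 mol/L.
S̃_{P/Q} = C_P/C_Q = 1.400/0.5264 = 2.66.

2.66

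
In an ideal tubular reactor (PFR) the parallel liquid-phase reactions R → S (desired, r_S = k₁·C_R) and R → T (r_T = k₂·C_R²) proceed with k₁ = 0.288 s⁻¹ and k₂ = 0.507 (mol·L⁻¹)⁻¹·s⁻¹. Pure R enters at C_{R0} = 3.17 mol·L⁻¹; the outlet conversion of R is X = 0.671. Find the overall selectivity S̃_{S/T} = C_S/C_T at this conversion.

C_R = C_{R0}(1−X) = 1.043 mol·L⁻¹.
Along a PFR/batch, dC_S/dC_R = −r_S/(r_S+r_T) = −k₁/(k₁+k₂·C_R).
Integrating from C_{R0} to C_R: C_S = (0.288/0.507)·ln[(0.288+0.507·3.17)/(0.288+0.507·1.04)] = 0.5680·ln(1.895/0.8168) = 0.4781 mol·L⁻¹.
C_T = (C_{R0}−C_R)−C_S = 1.649 mol·L⁻¹; S̃_{S/T} = 0.4781/1.649 = 0.290.

0.290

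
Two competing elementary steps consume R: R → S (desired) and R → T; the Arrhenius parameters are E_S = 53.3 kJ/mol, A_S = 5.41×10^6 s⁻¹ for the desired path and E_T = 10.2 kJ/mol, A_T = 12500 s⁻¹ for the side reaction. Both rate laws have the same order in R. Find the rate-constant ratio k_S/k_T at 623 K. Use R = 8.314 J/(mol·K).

0.105

With equal orders, S_{S/T} = k_S/k_T = (A_S/A_T)·exp[(E_T−E_S)/(RT)].
(E_T−E_S)/(RT) = (10.2−53.3)×10³/(8.314×623) = -43100/5180 = -8.321.
k_S/k_T = (5.41×10^6/12500)·exp(-8.321) = 432.8 × 2.433×10^-4 = 0.105.
Since E_S > E_T, raising the temperature improves selectivity toward S.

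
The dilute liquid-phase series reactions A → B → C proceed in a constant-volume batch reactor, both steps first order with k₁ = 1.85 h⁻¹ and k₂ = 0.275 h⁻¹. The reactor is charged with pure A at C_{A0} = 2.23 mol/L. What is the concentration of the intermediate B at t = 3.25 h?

For first-order series with pure A initially, C_B(t) = k₁C_{A0}/(k₂−k₁)·(e^(−k₁t) − e^(−k₂t)).
e^(−k₁t) = e^(−1.85×3.25) = e^(−6.013) = 0.002448; e^(−k₂t) = e^(−0.8938) = 0.4091.
C_B = 1.85×2.23/(0.275−1.85) × (0.002448−0.4091) = (-2.619)×(-0.4067) = 1.065 mol/L.

1.07 mol/L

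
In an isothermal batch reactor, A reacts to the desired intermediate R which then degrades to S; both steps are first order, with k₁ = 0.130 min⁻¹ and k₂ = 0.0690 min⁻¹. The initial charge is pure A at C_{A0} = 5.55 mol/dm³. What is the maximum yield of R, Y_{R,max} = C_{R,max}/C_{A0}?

For a first-order series the maximum intermediate yield is C_{R,max}/C_{A0} = (k₁/k₂)^[k₂/(k₂−k₁)].
= (0.130/0.0690)^(0.0690/(0.0690−0.130)) = (1.884)^(-1.131) = 0.4885.

0.488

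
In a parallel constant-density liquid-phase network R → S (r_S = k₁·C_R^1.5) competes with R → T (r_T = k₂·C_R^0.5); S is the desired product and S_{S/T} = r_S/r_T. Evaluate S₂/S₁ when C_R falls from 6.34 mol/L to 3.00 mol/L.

S_{S/T} = (k₁/k₂)·C_R, so S₂/S₁ = (C_{R,2}/C_{R,1}).
= 3.00/6.34 = 0.473.

0.473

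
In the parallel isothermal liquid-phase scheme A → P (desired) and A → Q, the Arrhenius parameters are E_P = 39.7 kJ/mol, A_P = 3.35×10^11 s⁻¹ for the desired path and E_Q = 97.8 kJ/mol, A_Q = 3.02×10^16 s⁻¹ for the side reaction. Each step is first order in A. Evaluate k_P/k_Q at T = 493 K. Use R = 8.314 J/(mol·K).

With equal orders, S_{P/Q} = k_P/k_Q = (A_P/A_Q)·exp[(E_Q−E_P)/(RT)].
(E_Q−E_P)/(RT) = (97.8−39.7)×10³/(8.314×493) = 58100/4099 = 14.17.
k_P/k_Q = (3.35×10^11/3.02×10^16)·exp(14.17) = 1.109×10^-5 × 1.432×10^6 = 15.9.

15.9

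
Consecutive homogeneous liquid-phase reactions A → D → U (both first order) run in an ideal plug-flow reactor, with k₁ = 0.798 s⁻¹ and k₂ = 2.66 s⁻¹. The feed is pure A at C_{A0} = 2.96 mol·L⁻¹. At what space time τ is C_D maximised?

0.647 s

The intermediate peaks when r₁ = r₂, i.e. k₁e^(−k₁τ) = k₂e^(−k₂τ), giving τ_opt = ln(k₂/k₁)/(k₂−k₁).
= ln(2.66/0.798)/(2.66−0.798) = ln(3.333)/1.862 = 1.204/1.862 = 0.647 s.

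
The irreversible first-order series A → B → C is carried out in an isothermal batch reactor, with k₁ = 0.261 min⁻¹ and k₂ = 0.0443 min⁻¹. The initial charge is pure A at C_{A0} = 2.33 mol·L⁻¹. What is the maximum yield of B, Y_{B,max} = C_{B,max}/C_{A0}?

Evaluating C_B at t_opt = ln(k₂/k₁)/(k₂−k₁) gives C_{B,max}/C_{A0} = (k₁/k₂)^[k₂/(k₂−k₁)].
= (0.261/0.0443)^(0.0443/(0.0443−0.261)) = (5.892)^(-0.2044) = 0.6959.

0.696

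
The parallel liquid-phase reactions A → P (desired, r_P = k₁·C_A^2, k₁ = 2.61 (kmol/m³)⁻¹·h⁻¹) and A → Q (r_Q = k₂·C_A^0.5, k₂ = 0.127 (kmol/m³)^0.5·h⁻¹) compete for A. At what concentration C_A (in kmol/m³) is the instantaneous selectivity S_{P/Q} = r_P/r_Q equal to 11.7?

0.687 kmol/m³

S_{P/Q} = (k₁/k₂)·C_A^1.5 ⇒ C_A = (S·k₂/k₁)^(1/1.5).
= (11.7×0.127/2.61)^(0.6667) = (0.5693)^(0.6667) = 0.687 kmol/m³.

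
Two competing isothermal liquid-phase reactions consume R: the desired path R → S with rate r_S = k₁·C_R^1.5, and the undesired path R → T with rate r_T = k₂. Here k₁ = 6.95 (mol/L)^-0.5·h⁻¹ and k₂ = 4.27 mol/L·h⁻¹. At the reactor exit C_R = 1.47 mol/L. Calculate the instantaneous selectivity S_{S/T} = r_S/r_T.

S_{S/T} = r_S/r_T = (k₁·C_R^1.5)/(k₂) = (k₁/k₂)·C_R^1.5.
= (6.95×1.470^1.5) / (4.27) = 12.39/4.270 = 2.90.
Since the desired path is higher order in R, keeping C_R high (PFR or concentrated feed) favours S.

2.90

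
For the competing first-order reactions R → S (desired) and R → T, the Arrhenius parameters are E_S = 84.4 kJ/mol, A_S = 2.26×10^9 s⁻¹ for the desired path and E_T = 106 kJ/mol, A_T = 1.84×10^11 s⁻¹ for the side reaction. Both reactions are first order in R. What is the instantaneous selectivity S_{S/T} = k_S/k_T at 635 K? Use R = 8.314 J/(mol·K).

Since both paths have the same order in R, the concentration cancels and S_{S/T} = k_S/k_T = (A_S/A_T)·exp[(E_T−E_S)/(RT)].
(E_T−E_S)/(RT) = (106−84.4)×10³/(8.314×635) = 21600/5279 = 4.091.
k_S/k_T = (2.26×10^9/1.84×10^11)·exp(4.091) = 0.01228 × 59.82 = 0.735.
Since E_S < E_T, lowering the temperature improves selectivity toward S.

0.735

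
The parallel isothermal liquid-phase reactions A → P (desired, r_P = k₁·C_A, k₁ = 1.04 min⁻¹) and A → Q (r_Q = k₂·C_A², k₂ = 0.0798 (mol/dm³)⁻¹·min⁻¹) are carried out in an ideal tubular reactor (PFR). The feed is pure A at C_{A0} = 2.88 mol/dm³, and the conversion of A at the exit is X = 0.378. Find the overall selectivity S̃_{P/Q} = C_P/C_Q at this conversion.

5.60

C_A = C_{A0}(1−X) = 1.791 mol/dm³.
Along a PFR/batch, dC_P/dC_A = −r_P/(r_P+r_Q) = −k₁/(k₁+k₂·C_A).
Integrating from C_{A0} to C_A: C_P = (1.04/0.0798)·ln[(1.04+0.0798·2.88)/(1.04+0.0798·1.79)] = 13.03·ln(1.270/1.183) = 0.9236 mol/dm³.
C_Q = (C_{A0}−C_A)−C_P = 0.1651 mol/dm³; S̃_{P/Q} = 0.9236/0.1651 = 5.60.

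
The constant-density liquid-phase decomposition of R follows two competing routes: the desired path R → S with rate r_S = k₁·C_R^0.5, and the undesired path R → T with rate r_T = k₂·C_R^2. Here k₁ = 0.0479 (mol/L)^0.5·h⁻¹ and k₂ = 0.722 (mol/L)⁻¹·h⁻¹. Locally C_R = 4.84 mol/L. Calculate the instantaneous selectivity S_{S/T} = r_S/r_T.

0.00623

S_{S/T} = r_S/r_T = (k₁·C_R^0.5)/(k₂·C_R^2) = (k₁/k₂)·C_R^-1.5.
= (0.0479×4.840^0.5) / (0.722×4.840^2) = 0.1054/16.91 = 0.00623.
The undesired path is higher order in R, so low C_R (CSTR or dilute feed) favours S.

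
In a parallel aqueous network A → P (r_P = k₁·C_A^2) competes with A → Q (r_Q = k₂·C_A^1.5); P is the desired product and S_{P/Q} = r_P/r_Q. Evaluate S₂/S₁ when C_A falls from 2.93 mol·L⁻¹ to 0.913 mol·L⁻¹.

0.558

S_{P/Q} = (k₁/k₂)·C_A^0.5, so S₂/S₁ = (C_{A,2}/C_{A,1})^0.5.
= (0.913/2.93)^0.5 = (0.3116)^0.5 = 0.558.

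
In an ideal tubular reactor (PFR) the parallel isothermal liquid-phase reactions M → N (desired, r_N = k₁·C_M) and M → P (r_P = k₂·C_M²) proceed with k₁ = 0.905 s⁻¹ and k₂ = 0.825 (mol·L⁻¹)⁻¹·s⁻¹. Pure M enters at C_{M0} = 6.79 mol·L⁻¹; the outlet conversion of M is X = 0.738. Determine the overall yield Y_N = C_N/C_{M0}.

C_M = C_{M0}(1−X) = 1.779 mol·L⁻¹.
Along a PFR/batch, dC_N/dC_M = −r_N/(r_N+r_P) = −k₁/(k₁+k₂·C_M).
Integrating from C_{M0} to C_M: C_N = (0.905/0.825)·ln[(0.905+0.825·6.79)/(0.905+0.825·1.78)] = 1.097·ln(6.507/2.373) = 1.107 mol·L⁻¹.
Y_N = C_N/C_{M0} = 1.107/6.79 = 0.163.

0.163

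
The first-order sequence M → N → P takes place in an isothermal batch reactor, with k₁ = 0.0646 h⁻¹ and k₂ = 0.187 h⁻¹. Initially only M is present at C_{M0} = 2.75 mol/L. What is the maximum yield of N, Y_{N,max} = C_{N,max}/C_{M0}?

Evaluating C_N at t_opt = ln(k₂/k₁)/(k₂−k₁) gives C_{N,max}/C_{M0} = (k₁/k₂)^[k₂/(k₂−k₁)].
= (0.0646/0.187)^(0.187/(0.187−0.0646)) = (0.3455)^(1.528) = 0.1971.

0.197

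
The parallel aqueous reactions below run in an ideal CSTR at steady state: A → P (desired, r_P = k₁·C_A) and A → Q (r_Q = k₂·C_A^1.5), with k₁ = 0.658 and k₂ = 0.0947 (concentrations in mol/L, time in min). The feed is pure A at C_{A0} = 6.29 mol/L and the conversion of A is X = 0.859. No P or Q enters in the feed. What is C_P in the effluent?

4.76 mol/L

Exit C_A = C_{A0}(1−X) = 6.29×0.141 = 0.8869 mol/L.
In a CSTR the entire volume is at exit conditions, so r_P = 0.658×0.8869 = 0.5836 and r_Q = 0.0947×0.8869^1.5 = 0.07910.
Fraction of consumed A going to P: r_P/(r_P+r_Q) = 0.8806.
C_P = 0.8806·C_{A0}·X = 0.8806×6.29×0.859 = 4.76 mol/L.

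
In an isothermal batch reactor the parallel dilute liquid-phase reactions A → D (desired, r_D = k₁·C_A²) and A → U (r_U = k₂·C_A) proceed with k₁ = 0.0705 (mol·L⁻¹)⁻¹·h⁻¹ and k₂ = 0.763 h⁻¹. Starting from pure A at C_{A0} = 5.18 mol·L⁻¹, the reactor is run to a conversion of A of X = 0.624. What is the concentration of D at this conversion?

C_A = C_{A0}(1−X) = 1.948 mol·L⁻¹.
Along a PFR/batch, dC_U/dC_A = −r_U/(r_D+r_U) = −k₂/(k₂+k₁·C_A).
Integrating from C_{A0} to C_A: C_U = (0.763/0.0705)·ln[(0.763+0.0705·5.18)/(0.763+0.0705·1.95)] = 10.82·ln(1.128/0.9003) = 2.442 mol·L⁻¹.
Then C_D = (C_{A0}−C_A) − C_U = 3.232 − 2.442 = 0.7904 mol·L⁻¹.

0.790 mol·L⁻¹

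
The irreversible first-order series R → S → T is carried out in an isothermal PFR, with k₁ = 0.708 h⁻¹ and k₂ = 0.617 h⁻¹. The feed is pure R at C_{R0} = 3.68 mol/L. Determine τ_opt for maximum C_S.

1.51 h

For first-order series the maximum of C_S occurs at τ_opt = ln(k₂/k₁)/(k₂−k₁).
= ln(0.617/0.708)/(0.617−0.708) = ln(0.8715)/-0.09100 = -0.1376/-0.09100 = 1.51 h.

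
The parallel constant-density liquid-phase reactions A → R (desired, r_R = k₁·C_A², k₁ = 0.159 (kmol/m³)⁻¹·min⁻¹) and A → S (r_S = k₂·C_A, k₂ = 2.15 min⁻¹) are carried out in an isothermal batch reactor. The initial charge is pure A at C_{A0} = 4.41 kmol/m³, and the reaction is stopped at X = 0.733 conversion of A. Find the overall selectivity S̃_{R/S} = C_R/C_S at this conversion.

0.203

C_A = C_{A0}(1−X) = 1.177 kmol/m³.
Along a PFR/batch, dC_S/dC_A = −r_S/(r_R+r_S) = −k₂/(k₂+k₁·C_A).
Integrating from C_{A0} to C_A: C_S = (2.15/0.159)·ln[(2.15+0.159·4.41)/(2.15+0.159·1.18)] = 13.52·ln(2.851/2.337) = 2.688 kmol/m³.
Then C_R = (C_{A0}−C_A) − C_S = 3.233 − 2.688 = 0.5447 kmol/m³.
S̃_{R/S} = C_R/C_S = 0.5447/2.688 = 0.203.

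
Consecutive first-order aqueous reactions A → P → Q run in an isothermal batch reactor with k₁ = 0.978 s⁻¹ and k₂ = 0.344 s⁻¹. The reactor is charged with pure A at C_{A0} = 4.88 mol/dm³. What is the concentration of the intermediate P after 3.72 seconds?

1.90 mol/dm³

The intermediate concentration in a first-order A→B→C sequence is C_P = k₁C_{A0}(e^(−k₁t) − e^(−k₂t))/(k₂−k₁).
e^(−k₁t) = e^(−0.978×3.72) = e^(−3.638) = 0.02630; e^(−k₂t) = e^(−1.280) = 0.2781.
C_P = 0.978×4.88/(0.344−0.978) × (0.02630−0.2781) = (-7.528)×(-0.2518) = 1.896 mol/dm³.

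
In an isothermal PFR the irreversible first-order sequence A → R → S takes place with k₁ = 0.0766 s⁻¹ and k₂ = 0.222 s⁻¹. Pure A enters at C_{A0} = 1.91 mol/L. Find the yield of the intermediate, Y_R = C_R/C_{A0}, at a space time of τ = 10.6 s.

0.184

The intermediate concentration in a first-order A→B→C sequence is C_R = k₁C_{A0}(e^(−k₁τ) − e^(−k₂τ))/(k₂−k₁).
e^(−k₁τ) = e^(−0.0766×10.6) = e^(−0.8120) = 0.4440; e^(−k₂τ) = e^(−2.353) = 0.09506.
C_R = 0.0766×1.91/(0.222−0.0766) × (0.4440−0.09506) = 1.006×0.3489 = 0.3511 mol/L.
Y_R = C_R/C_{A0} = 0.3511/1.91 = 0.184.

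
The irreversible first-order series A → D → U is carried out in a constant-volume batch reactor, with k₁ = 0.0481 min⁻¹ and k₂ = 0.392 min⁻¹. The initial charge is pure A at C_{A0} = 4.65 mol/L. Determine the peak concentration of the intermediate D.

0.425 mol/L

For a first-order series the maximum intermediate yield is C_{D,max}/C_{A0} = (k₁/k₂)^[k₂/(k₂−k₁)].
= (0.0481/0.392)^(0.392/(0.392−0.0481)) = (0.1227)^(1.140) = 0.09150.
C_{D,max} = 0.09150×4.65 = 0.425 mol/L.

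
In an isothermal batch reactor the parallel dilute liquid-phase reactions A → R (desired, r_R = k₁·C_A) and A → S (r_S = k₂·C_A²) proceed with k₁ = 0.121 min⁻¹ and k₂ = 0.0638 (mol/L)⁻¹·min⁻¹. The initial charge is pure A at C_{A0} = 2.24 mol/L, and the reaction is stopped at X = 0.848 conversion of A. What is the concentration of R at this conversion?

1.17 mol/L

C_A = C_{A0}(1−X) = 0.3405 mol/L.
Along a PFR/batch, dC_R/dC_A = −r_R/(r_R+r_S) = −k₁/(k₁+k₂·C_A).
Integrating from C_{A0} to C_A: C_R = (0.121/0.0638)·ln[(0.121+0.0638·2.24)/(0.121+0.0638·0.340)] = 1.897·ln(0.2639/0.1427) = 1.166 mol/L.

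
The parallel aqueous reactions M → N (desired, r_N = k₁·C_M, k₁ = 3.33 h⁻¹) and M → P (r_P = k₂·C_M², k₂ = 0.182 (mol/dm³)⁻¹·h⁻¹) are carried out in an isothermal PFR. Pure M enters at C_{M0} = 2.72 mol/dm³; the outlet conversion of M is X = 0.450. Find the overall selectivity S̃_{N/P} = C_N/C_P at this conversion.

8.70

C_M = C_{M0}(1−X) = 1.496 mol/dm³.
Along a PFR/batch, dC_N/dC_M = −r_N/(r_N+r_P) = −k₁/(k₁+k₂·C_M).
Integrating from C_{M0} to C_M: C_N = (3.33/0.182)·ln[(3.33+0.182·2.72)/(3.33+0.182·1.50)] = 18.30·ln(3.825/3.602) = 1.098 mol/dm³.
C_P = (C_{M0}−C_M)−C_N = 0.1261 mol/dm³; S̃_{N/P} = 1.098/0.1261 = 8.70.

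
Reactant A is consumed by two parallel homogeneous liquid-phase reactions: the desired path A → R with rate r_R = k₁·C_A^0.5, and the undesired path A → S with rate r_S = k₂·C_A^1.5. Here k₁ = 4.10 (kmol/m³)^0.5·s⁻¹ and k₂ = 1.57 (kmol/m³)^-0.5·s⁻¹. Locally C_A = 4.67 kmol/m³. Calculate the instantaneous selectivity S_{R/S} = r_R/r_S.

S_{R/S} = r_R/r_S = (k₁·C_A^0.5)/(k₂·C_A^1.5) = (k₁/k₂)·C_A⁻¹.
= (4.10×4.670^0.5) / (1.57×4.670^1.5) = 8.860/15.84 = 0.559.
The undesired path is higher order in A, so low C_A (CSTR or dilute feed) favours R.

0.559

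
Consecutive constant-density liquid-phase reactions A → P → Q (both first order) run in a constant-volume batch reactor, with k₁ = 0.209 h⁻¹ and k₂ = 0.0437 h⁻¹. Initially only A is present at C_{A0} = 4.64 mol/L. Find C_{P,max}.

3.07 mol/L

Evaluating C_P at t_opt = ln(k₂/k₁)/(k₂−k₁) gives C_{P,max}/C_{A0} = (k₁/k₂)^[k₂/(k₂−k₁)].
= (0.209/0.0437)^(0.0437/(0.0437−0.209)) = (4.783)^(-0.2644) = 0.6612.
C_{P,max} = 0.6612×4.64 = 3.07 mol/L.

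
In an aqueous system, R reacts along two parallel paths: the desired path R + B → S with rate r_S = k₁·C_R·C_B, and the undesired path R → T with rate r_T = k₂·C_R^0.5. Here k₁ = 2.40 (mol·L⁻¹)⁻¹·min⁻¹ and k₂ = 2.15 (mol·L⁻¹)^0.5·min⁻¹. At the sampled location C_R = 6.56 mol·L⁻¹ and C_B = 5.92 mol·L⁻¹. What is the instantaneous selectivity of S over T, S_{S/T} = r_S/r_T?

S_{S/T} = r_S/r_T = (k₁·C_R·C_B)/(k₂·C_R^0.5) = (k₁/k₂)·C_R^0.5·C_B.
= (2.40×6.560×5.920) / (2.15×6.560^0.5) = 93.20/5.507 = 16.9.

16.9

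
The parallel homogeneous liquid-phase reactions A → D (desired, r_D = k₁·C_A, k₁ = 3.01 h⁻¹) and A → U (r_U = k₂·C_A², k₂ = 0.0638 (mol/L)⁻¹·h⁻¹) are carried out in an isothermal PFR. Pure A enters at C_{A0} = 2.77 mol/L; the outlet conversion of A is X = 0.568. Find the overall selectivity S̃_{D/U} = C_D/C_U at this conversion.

23.8

C_A = C_{A0}(1−X) = 1.197 mol/L.
Along a PFR/batch, dC_D/dC_A = −r_D/(r_D+r_U) = −k₁/(k₁+k₂·C_A).
Integrating from C_{A0} to C_A: C_D = (3.01/0.0638)·ln[(3.01+0.0638·2.77)/(3.01+0.0638·1.20)] = 47.18·ln(3.187/3.086) = 1.510 mol/L.
C_U = (C_{A0}−C_A)−C_D = 0.06334 mol/L; S̃_{D/U} = 1.510/0.06334 = 23.8.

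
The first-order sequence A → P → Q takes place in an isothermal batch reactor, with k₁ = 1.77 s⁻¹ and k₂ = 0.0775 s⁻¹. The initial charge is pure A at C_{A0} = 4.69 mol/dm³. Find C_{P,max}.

4.06 mol/dm³

Evaluating C_P at t_opt = ln(k₂/k₁)/(k₂−k₁) gives C_{P,max}/C_{A0} = (k₁/k₂)^[k₂/(k₂−k₁)].
= (1.77/0.0775)^(0.0775/(0.0775−1.77)) = (22.84)^(-0.04579) = 0.8665.
C_{P,max} = 0.8665×4.69 = 4.06 mol/dm³.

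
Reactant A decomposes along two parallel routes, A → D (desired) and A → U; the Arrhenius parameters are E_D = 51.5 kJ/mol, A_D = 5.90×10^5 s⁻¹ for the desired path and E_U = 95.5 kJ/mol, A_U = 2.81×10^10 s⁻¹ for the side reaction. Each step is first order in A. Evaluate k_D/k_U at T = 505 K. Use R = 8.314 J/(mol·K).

0.747

Since both paths have the same order in A, the concentration cancels and S_{D/U} = k_D/k_U = (A_D/A_U)·exp[(E_U−E_D)/(RT)].
(E_U−E_D)/(RT) = (95.5−51.5)×10³/(8.314×505) = 44000/4199 = 10.48.
k_D/k_U = (5.90×10^5/2.81×10^10)·exp(10.48) = 2.100×10^-5 × 35588 = 0.747.
Since E_D < E_U, lowering the temperature improves selectivity toward D.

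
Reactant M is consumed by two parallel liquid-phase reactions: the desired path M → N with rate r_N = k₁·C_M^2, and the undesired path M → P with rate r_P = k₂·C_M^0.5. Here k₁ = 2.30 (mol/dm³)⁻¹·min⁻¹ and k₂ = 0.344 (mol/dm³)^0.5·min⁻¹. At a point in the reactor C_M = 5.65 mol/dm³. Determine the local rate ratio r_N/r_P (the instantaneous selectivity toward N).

89.8

S_{N/P} = r_N/r_P = (k₁·C_M^2)/(k₂·C_M^0.5) = (k₁/k₂)·C_M^1.5.
= (2.30×5.650^2) / (0.344×5.650^0.5) = 73.42/0.8177 = 89.8.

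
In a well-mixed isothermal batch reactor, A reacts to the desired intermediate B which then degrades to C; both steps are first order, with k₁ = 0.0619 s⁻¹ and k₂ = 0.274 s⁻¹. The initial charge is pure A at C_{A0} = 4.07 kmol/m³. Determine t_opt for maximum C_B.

Setting dC_B/dt = 0 gives t_opt = ln(k₂/k₁)/(k₂−k₁).
= ln(0.274/0.0619)/(0.274−0.0619) = ln(4.426)/0.2121 = 1.488/0.2121 = 7.01 s.

7.01 s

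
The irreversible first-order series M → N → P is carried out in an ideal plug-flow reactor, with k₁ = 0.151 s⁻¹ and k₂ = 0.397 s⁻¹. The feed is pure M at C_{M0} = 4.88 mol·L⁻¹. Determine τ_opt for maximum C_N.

Setting dC_N/dτ = 0 gives τ_opt = ln(k₂/k₁)/(k₂−k₁).
= ln(0.397/0.151)/(0.397−0.151) = ln(2.629)/0.2460 = 0.9667/0.2460 = 3.93 s.

3.93 s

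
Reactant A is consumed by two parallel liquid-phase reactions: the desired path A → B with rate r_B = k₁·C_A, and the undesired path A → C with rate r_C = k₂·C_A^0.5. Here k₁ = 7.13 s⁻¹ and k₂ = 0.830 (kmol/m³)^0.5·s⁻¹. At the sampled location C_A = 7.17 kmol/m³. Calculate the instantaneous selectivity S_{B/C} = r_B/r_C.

23.0

S_{B/C} = r_B/r_C = (k₁·C_A)/(k₂·C_A^0.5) = (k₁/k₂)·C_A^0.5.
= (7.13×7.170) / (0.830×7.170^0.5) = 51.12/2.222 = 23.0.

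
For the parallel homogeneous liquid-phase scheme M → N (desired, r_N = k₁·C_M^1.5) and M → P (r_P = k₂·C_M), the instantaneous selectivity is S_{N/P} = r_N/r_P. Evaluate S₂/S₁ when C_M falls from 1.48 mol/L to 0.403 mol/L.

S_{N/P} = (k₁/k₂)·C_M^0.5, so S₂/S₁ = (C_{M,2}/C_{M,1})^0.5.
= (0.403/1.48)^0.5 = (0.2723)^0.5 = 0.522.
Selectivity toward N falls as C_M falls — high-concentration operation is favoured.

0.522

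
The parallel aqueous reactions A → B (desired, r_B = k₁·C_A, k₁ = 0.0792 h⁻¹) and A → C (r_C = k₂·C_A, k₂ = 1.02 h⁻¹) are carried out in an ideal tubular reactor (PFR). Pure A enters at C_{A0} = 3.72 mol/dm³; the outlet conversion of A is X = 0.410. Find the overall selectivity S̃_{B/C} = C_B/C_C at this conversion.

C_A = C_{A0}(1−X) = 2.195 mol/dm³.
Both paths are first order in A, so the instantaneous fraction to B is constant: dC_B/d(−C_A) = k₁/(k₁+k₂) = 0.07205.
C_B = 0.07205·(C_{A0}−C_A) = 0.07205×1.525 = 0.110 mol/dm³.
C_C = (C_{A0}−C_A)−C_B = 1.415 mol/dm³; S̃_{B/C} = 0.1099/1.415 = 0.0776.

0.0776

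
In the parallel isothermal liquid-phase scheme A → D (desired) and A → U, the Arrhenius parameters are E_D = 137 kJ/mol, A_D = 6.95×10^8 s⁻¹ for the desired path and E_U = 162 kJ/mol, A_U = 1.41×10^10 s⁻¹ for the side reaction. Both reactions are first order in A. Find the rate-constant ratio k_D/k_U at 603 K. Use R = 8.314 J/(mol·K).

7.22

With equal orders, S_{D/U} = k_D/k_U = (A_D/A_U)·exp[(E_U−E_D)/(RT)].
(E_U−E_D)/(RT) = (162−137)×10³/(8.314×603) = 25000/5013 = 4.987.
k_D/k_U = (6.95×10^8/1.41×10^10)·exp(4.987) = 0.04929 × 146.5 = 7.22.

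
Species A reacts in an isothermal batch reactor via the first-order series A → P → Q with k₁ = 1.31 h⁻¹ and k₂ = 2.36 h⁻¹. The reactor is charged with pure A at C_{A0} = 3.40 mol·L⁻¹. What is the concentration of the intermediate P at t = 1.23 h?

Solving the coupled first-order balances gives C_P(t) = [k₁/(k₂−k₁)]·C_{A0}·(e^(−k₁t) − e^(−k₂t)).
e^(−k₁t) = e^(−1.31×1.23) = e^(−1.611) = 0.1996; e^(−k₂t) = e^(−2.903) = 0.05487.
C_P = 1.31×3.40/(2.36−1.31) × (0.1996−0.05487) = 4.242×0.1448 = 0.6141 mol·L⁻¹.

0.614 mol·L⁻¹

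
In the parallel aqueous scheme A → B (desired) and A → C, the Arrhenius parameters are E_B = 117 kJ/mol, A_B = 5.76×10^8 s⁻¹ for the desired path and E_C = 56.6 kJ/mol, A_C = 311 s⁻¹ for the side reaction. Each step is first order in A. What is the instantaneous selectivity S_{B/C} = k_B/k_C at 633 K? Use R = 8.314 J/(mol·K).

19.2

k_B/k_C = (A_B/A_C)·exp[−(E_B−E_C)/(RT)] = (A_B/A_C)·exp[(E_C−E_B)/(RT)].
(E_C−E_B)/(RT) = (56.6−117)×10³/(8.314×633) = -60400/5263 = -11.48.
k_B/k_C = (5.76×10^8/311)·exp(-11.48) = 1.852×10^6 × 1.037×10^-5 = 19.2.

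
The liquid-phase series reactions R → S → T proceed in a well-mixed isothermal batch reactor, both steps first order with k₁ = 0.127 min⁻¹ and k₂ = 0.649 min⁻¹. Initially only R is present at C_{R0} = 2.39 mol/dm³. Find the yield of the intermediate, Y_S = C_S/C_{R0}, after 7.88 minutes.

For first-order series with pure R initially, C_S(t) = k₁C_{R0}/(k₂−k₁)·(e^(−k₁t) − e^(−k₂t)).
e^(−k₁t) = e^(−0.127×7.88) = e^(−1.001) = 0.3676; e^(−k₂t) = e^(−5.114) = 0.006011.
C_S = 0.127×2.39/(0.649−0.127) × (0.3676−0.006011) = 0.5815×0.3616 = 0.2103 mol/dm³.
Y_S = C_S/C_{R0} = 0.2103/2.39 = 0.0880.

0.0880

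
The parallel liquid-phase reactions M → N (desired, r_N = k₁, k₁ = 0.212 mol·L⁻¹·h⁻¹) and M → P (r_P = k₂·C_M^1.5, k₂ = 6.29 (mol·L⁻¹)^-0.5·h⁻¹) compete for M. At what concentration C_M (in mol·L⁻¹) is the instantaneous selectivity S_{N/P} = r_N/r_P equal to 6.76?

S_{N/P} = (k₁/k₂)·C_M^-1.5 ⇒ C_M = (S·k₂/k₁)^(1/(-1.5)).
= (6.76×6.29/0.212)^(-0.6667) = (200.6)^(-0.6667) = 0.0292 mol·L⁻¹.

0.0292 mol·L⁻¹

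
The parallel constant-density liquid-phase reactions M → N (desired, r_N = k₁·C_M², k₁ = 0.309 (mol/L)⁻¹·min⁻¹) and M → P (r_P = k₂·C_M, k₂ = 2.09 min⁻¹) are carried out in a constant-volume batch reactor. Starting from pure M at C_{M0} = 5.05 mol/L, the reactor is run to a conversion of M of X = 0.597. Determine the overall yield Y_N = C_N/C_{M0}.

0.202

C_M = C_{M0}(1−X) = 2.035 mol/L.
Along a PFR/batch, dC_P/dC_M = −r_P/(r_N+r_P) = −k₂/(k₂+k₁·C_M).
Integrating from C_{M0} to C_M: C_P = (2.09/0.309)·ln[(2.09+0.309·5.05)/(2.09+0.309·2.04)] = 6.764·ln(3.650/2.719) = 1.993 mol/L.
Then C_N = (C_{M0}−C_M) − C_P = 3.015 − 1.993 = 1.022 mol/L.
Y_N = C_N/C_{M0} = 1.022/5.05 = 0.202.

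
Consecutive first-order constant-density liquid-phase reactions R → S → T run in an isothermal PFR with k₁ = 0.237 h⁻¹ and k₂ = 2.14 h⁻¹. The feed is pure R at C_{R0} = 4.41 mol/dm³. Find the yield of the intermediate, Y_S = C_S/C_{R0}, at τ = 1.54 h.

0.0818

Solving the coupled first-order balances gives C_S(τ) = [k₁/(k₂−k₁)]·C_{R0}·(e^(−k₁τ) − e^(−k₂τ)).
e^(−k₁τ) = e^(−0.237×1.54) = e^(−0.3650) = 0.6942; e^(−k₂τ) = e^(−3.296) = 0.03705.
C_S = 0.237×4.41/(2.14−0.237) × (0.6942−0.03705) = 0.5492×0.6572 = 0.3609 mol/dm³.
Y_S = C_S/C_{R0} = 0.3609/4.41 = 0.0818.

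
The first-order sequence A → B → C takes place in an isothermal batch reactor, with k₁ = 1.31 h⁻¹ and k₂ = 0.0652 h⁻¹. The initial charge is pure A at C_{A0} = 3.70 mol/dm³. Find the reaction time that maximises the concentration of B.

Setting dC_B/dt = 0 gives t_opt = ln(k₂/k₁)/(k₂−k₁).
= ln(0.0652/1.31)/(0.0652−1.31) = ln(0.04977)/-1.245 = -3.000/-1.245 = 2.41 h.

2.41 h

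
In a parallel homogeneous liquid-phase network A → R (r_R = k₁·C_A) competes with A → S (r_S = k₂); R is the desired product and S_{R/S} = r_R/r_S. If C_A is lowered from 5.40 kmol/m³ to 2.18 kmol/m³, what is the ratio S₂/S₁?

0.404

S_{R/S} = (k₁/k₂)·C_A, so S₂/S₁ = (C_{A,2}/C_{A,1}).
= 2.18/5.40 = 0.404.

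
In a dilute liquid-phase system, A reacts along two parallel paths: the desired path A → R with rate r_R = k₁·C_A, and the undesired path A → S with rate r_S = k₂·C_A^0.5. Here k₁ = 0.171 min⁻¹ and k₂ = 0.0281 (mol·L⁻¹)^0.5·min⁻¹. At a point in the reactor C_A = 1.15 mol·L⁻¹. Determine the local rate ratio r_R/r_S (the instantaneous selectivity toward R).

6.53

S_{R/S} = r_R/r_S = (k₁·C_A)/(k₂·C_A^0.5) = (k₁/k₂)·C_A^0.5.
= (0.171×1.150) / (0.0281×1.150^0.5) = 0.1966/0.03013 = 6.53.
Since the desired path is higher order in A, keeping C_A high (PFR or concentrated feed) favours R.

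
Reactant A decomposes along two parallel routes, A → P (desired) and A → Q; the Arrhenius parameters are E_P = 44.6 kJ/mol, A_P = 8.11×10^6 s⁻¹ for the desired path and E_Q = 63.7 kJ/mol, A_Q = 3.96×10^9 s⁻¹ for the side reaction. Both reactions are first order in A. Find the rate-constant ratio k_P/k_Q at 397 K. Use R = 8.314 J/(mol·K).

Since both paths have the same order in A, the concentration cancels and S_{P/Q} = k_P/k_Q = (A_P/A_Q)·exp[(E_Q−E_P)/(RT)].
(E_Q−E_P)/(RT) = (63.7−44.6)×10³/(8.314×397) = 19100/3301 = 5.787.
k_P/k_Q = (8.11×10^6/3.96×10^9)·exp(5.787) = 0.002048 × 325.9 = 0.668.

0.668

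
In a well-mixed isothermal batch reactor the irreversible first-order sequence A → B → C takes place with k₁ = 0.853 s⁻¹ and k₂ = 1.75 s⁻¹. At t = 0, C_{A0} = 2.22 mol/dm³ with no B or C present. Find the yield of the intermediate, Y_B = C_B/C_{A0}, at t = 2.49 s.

0.102

The intermediate concentration in a first-order A→B→C sequence is C_B = k₁C_{A0}(e^(−k₁t) − e^(−k₂t))/(k₂−k₁).
e^(−k₁t) = e^(−0.853×2.49) = e^(−2.124) = 0.1196; e^(−k₂t) = e^(−4.357) = 0.01281.
C_B = 0.853×2.22/(1.75−0.853) × (0.1196−0.01281) = 2.111×0.1067 = 0.2254 mol/dm³.
Y_B = C_B/C_{A0} = 0.2254/2.22 = 0.102.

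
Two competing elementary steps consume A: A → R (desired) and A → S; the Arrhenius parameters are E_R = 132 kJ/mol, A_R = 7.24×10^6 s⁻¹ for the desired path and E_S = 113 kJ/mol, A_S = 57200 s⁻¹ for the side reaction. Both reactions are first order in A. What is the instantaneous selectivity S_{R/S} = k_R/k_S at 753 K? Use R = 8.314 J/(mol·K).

k_R/k_S = (A_R/A_S)·exp[−(E_R−E_S)/(RT)] = (A_R/A_S)·exp[(E_S−E_R)/(RT)].
(E_S−E_R)/(RT) = (113−132)×10³/(8.314×753) = -19000/6260 = -3.035.
k_R/k_S = (7.24×10^6/57200)·exp(-3.035) = 126.6 × 0.04808 = 6.09.
Since E_R > E_S, raising the temperature improves selectivity toward R.

6.09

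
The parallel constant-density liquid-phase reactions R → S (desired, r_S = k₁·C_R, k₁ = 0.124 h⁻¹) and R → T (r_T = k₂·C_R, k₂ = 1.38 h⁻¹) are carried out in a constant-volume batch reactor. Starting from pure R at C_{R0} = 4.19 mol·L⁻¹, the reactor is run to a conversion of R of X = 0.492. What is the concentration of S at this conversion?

0.170 mol·L⁻¹

C_R = C_{R0}(1−X) = 2.129 mol·L⁻¹.
Both paths are first order in R, so the instantaneous fraction to S is constant: dC_S/d(−C_R) = k₁/(k₁+k₂) = 0.08245.
C_S = 0.08245·(C_{R0}−C_R) = 0.08245×2.061 = 0.170 mol·L⁻¹.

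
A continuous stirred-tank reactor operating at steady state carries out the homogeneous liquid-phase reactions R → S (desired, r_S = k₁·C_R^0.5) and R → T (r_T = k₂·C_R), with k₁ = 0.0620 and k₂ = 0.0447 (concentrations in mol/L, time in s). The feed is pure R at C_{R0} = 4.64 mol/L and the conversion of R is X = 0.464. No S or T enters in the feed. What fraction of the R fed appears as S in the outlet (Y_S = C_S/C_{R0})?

Exit C_R = C_{R0}(1−X) = 4.64×0.536 = 2.487 mol/L.
Rates in a CSTR are evaluated at the outlet concentration: r_S = 0.0620×2.487^0.5 = 0.09778, r_T = 0.0447×2.487 = 0.1112.
Fraction of consumed R going to S: r_S/(r_S+r_T) = 0.4679.
C_S = 0.4679·C_{R0}·X = 0.4679×4.64×0.464 = 1.01 mol/L; Y_S = C_S/C_{R0} = 0.217.

0.217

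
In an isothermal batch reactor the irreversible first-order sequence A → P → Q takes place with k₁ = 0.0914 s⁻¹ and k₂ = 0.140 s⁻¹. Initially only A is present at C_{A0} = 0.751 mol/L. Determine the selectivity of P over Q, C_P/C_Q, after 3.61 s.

3.43

For first-order series with pure A initially, C_P(t) = k₁C_{A0}/(k₂−k₁)·(e^(−k₁t) − e^(−k₂t)).
e^(−k₁t) = e^(−0.0914×3.61) = e^(−0.3300) = 0.7190; e^(−k₂t) = e^(−0.5054) = 0.6033.
C_P = 0.0914×0.751/(0.140−0.0914) × (0.7190−0.6033) = 1.412×0.1157 = 0.1634 mol/L.
C_A = C_{A0}e^(−k₁t) = 0.5399 mol/L, so C_Q = C_{A0}−C_A−C_P = 0.04766 mol/L; C_P/C_Q = 3.43.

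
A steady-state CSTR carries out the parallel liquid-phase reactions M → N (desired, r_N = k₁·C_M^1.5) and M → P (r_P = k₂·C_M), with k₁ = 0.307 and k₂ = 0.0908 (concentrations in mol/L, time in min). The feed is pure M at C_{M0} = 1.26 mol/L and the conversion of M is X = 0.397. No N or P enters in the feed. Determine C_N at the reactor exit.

0.373 mol/L

Exit C_M = C_{M0}(1−X) = 1.26×0.603 = 0.7598 mol/L.
A CSTR operates uniformly at the exit composition, giving r_N = 0.2033 and r_P = 0.06899 (each k·C_M^n at C_M = 0.7598).
Fraction of consumed M going to N: r_N/(r_N+r_P) = 0.7467.
C_N = 0.7467·C_{M0}·X = 0.7467×1.26×0.397 = 0.373 mol/L.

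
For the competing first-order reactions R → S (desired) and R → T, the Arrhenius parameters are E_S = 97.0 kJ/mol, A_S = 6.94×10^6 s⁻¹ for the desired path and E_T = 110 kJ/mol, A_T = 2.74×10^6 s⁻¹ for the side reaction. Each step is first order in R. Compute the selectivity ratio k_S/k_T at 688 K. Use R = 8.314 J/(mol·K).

24.6

Since both paths have the same order in R, the concentration cancels and S_{S/T} = k_S/k_T = (A_S/A_T)·exp[(E_T−E_S)/(RT)].
(E_T−E_S)/(RT) = (110−97.0)×10³/(8.314×688) = 13000/5720 = 2.273.
k_S/k_T = (6.94×10^6/2.74×10^6)·exp(2.273) = 2.533 × 9.706 = 24.6.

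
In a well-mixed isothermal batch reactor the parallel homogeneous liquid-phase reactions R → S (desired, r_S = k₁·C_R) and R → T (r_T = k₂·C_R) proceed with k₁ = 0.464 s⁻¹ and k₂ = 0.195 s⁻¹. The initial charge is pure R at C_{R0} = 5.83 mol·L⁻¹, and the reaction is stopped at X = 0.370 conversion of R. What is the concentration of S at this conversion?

1.52 mol·L⁻¹

C_R = C_{R0}(1−X) = 3.673 mol·L⁻¹.
Both paths are first order in R, so the instantaneous fraction to S is constant: dC_S/d(−C_R) = k₁/(k₁+k₂) = 0.7041.
C_S = 0.7041·(C_{R0}−C_R) = 0.7041×2.157 = 1.52 mol·L⁻¹.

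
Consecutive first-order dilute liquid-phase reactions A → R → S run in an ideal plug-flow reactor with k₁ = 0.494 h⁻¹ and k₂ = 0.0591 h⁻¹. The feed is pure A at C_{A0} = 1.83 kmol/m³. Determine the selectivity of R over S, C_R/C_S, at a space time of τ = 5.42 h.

Solving the coupled first-order balances gives C_R(τ) = [k₁/(k₂−k₁)]·C_{A0}·(e^(−k₁τ) − e^(−k₂τ)).
e^(−k₁τ) = e^(−0.494×5.42) = e^(−2.677) = 0.06874; e^(−k₂τ) = e^(−0.3203) = 0.7259.
C_R = 0.494×1.83/(0.0591−0.494) × (0.06874−0.7259) = (-2.079)×(-0.6572) = 1.366 kmol/m³.
C_A = C_{A0}e^(−k₁τ) = 0.1258 kmol/m³, so C_S = C_{A0}−C_A−C_R = 0.3381 kmol/m³; C_R/C_S = 4.04.

4.04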